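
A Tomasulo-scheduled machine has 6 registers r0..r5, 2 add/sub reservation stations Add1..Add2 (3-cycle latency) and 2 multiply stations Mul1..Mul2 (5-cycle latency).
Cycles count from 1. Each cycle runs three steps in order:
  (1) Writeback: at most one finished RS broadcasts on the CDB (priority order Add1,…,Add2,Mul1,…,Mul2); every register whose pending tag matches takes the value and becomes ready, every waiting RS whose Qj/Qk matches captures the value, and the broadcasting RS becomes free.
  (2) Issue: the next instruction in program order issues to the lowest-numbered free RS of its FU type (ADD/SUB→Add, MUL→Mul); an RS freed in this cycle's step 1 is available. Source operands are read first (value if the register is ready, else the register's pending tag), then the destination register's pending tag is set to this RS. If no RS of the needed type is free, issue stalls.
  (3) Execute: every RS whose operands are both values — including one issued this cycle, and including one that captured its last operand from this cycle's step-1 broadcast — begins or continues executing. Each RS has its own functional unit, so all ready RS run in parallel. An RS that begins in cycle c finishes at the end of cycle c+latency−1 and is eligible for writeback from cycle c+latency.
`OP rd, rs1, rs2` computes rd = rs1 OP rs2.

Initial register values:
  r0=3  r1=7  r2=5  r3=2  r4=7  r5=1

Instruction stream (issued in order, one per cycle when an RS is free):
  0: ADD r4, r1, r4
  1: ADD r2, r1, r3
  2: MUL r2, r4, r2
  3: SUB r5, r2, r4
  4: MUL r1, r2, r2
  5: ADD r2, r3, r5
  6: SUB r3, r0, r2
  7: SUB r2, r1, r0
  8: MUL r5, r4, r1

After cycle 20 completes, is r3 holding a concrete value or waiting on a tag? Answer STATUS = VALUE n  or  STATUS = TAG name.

STATUS = VALUE -111

  c1: issue ADD r4<-Add1  regs: r0:3,r1:7,r2:5,r3:2,r4:Add1,r5:1
  c2: issue ADD r2<-Add2  regs: r0:3,r1:7,r2:Add2,r3:2,r4:Add1,r5:1
  c3: issue MUL r2<-Mul1  regs: r0:3,r1:7,r2:Mul1,r3:2,r4:Add1,r5:1
  c4: CDB Add1=14; issue SUB r5<-Add1  regs: r0:3,r1:7,r2:Mul1,r3:2,r4:14,r5:Add1
  c5: CDB Add2=9; issue MUL r1<-Mul2  regs: r0:3,r1:Mul2,r2:Mul1,r3:2,r4:14,r5:Add1
  c6: issue ADD r2<-Add2  regs: r0:3,r1:Mul2,r2:Add2,r3:2,r4:14,r5:Add1
  c7: stall  regs: r0:3,r1:Mul2,r2:Add2,r3:2,r4:14,r5:Add1
  c8: stall  regs: r0:3,r1:Mul2,r2:Add2,r3:2,r4:14,r5:Add1
  c9: stall  regs: r0:3,r1:Mul2,r2:Add2,r3:2,r4:14,r5:Add1
  c10: CDB Mul1=126; stall  regs: r0:3,r1:Mul2,r2:Add2,r3:2,r4:14,r5:Add1
  c11: stall  regs: r0:3,r1:Mul2,r2:Add2,r3:2,r4:14,r5:Add1
  c12: stall  regs: r0:3,r1:Mul2,r2:Add2,r3:2,r4:14,r5:Add1
  c13: CDB Add1=112; issue SUB r3<-Add1  regs: r0:3,r1:Mul2,r2:Add2,r3:Add1,r4:14,r5:112
  c14: stall  regs: r0:3,r1:Mul2,r2:Add2,r3:Add1,r4:14,r5:112
  c15: CDB Mul2=15876; stall  regs: r0:3,r1:15876,r2:Add2,r3:Add1,r4:14,r5:112
  c16: CDB Add2=114; issue SUB r2<-Add2  regs: r0:3,r1:15876,r2:Add2,r3:Add1,r4:14,r5:112
  c17: issue MUL r5<-Mul1  regs: r0:3,r1:15876,r2:Add2,r3:Add1,r4:14,r5:Mul1
  c18: -  regs: r0:3,r1:15876,r2:Add2,r3:Add1,r4:14,r5:Mul1
  c19: CDB Add1=-111  regs: r0:3,r1:15876,r2:Add2,r3:-111,r4:14,r5:Mul1
  c20: CDB Add2=15873  regs: r0:3,r1:15876,r2:15873,r3:-111,r4:14,r5:Mul1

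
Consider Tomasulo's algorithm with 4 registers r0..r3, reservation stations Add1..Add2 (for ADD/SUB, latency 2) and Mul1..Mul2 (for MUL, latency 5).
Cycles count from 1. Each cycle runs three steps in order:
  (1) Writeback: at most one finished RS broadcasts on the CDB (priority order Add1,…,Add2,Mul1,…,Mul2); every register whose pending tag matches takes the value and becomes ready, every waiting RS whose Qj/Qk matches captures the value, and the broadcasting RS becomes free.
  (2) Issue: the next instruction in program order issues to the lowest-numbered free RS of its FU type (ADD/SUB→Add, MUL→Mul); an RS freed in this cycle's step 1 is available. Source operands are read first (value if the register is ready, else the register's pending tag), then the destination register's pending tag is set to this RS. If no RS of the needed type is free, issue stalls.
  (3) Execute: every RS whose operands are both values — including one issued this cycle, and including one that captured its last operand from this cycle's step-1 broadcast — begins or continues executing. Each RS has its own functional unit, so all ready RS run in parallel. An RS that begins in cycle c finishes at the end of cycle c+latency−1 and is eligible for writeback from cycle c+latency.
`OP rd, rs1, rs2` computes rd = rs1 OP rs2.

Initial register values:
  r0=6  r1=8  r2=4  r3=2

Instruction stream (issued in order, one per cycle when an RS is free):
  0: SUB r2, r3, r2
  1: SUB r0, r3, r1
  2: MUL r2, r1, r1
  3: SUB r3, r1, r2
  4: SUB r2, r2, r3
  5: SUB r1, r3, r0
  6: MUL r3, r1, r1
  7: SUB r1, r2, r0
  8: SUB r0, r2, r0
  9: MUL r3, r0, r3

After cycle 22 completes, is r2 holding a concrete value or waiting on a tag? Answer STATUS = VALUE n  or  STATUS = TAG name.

  c1: issue SUB r2<-Add1  regs: r0:6,r1:8,r2:Add1,r3:2
  c2: issue SUB r0<-Add2  regs: r0:Add2,r1:8,r2:Add1,r3:2
  c3: CDB Add1=-2; issue MUL r2<-Mul1  regs: r0:Add2,r1:8,r2:Mul1,r3:2
  c4: CDB Add2=-6; issue SUB r3<-Add1  regs: r0:-6,r1:8,r2:Mul1,r3:Add1
  c5: issue SUB r2<-Add2  regs: r0:-6,r1:8,r2:Add2,r3:Add1
  c6: stall  regs: r0:-6,r1:8,r2:Add2,r3:Add1
  c7: stall  regs: r0:-6,r1:8,r2:Add2,r3:Add1
  c8: CDB Mul1=64; stall  regs: r0:-6,r1:8,r2:Add2,r3:Add1
  c9: stall  regs: r0:-6,r1:8,r2:Add2,r3:Add1
  c10: CDB Add1=-56; issue SUB r1<-Add1  regs: r0:-6,r1:Add1,r2:Add2,r3:-56
  c11: issue MUL r3<-Mul1  regs: r0:-6,r1:Add1,r2:Add2,r3:Mul1
  c12: CDB Add1=-50; issue SUB r1<-Add1  regs: r0:-6,r1:Add1,r2:Add2,r3:Mul1
  c13: CDB Add2=120; issue SUB r0<-Add2  regs: r0:Add2,r1:Add1,r2:120,r3:Mul1
  c14: issue MUL r3<-Mul2  regs: r0:Add2,r1:Add1,r2:120,r3:Mul2
  c15: CDB Add1=126  regs: r0:Add2,r1:126,r2:120,r3:Mul2
  c16: CDB Add2=126  regs: r0:126,r1:126,r2:120,r3:Mul2
  c17: CDB Mul1=2500  regs: r0:126,r1:126,r2:120,r3:Mul2
  c18: -  regs: r0:126,r1:126,r2:120,r3:Mul2
  c19: -  regs: r0:126,r1:126,r2:120,r3:Mul2
  c20: -  regs: r0:126,r1:126,r2:120,r3:Mul2
  c21: -  regs: r0:126,r1:126,r2:120,r3:Mul2
  c22: CDB Mul2=315000  regs: r0:126,r1:126,r2:120,r3:315000

STATUS = VALUE 120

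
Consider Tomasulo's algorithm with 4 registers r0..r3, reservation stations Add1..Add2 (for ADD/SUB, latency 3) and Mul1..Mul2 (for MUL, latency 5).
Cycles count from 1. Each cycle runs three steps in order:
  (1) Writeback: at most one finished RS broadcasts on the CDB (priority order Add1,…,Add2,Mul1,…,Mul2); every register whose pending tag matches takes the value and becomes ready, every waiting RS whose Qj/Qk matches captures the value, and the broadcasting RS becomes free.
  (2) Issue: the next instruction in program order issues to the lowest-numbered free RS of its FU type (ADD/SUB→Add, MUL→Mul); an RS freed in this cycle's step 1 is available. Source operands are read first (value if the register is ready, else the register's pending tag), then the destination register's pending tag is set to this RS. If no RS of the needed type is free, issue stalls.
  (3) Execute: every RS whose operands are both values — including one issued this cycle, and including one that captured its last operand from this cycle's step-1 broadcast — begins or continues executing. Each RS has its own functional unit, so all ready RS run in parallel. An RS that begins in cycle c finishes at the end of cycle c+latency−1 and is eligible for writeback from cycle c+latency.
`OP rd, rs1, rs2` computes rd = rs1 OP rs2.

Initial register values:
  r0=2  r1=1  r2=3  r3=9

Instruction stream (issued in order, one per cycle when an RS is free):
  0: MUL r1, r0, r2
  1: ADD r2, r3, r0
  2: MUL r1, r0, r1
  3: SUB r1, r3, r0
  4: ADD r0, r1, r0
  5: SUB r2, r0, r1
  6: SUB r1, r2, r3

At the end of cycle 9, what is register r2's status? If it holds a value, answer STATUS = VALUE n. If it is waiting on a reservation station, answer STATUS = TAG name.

STATUS = TAG Add2

  c1: issue MUL r1<-Mul1  regs: r0:2,r1:Mul1,r2:3,r3:9
  c2: issue ADD r2<-Add1  regs: r0:2,r1:Mul1,r2:Add1,r3:9
  c3: issue MUL r1<-Mul2  regs: r0:2,r1:Mul2,r2:Add1,r3:9
  c4: issue SUB r1<-Add2  regs: r0:2,r1:Add2,r2:Add1,r3:9
  c5: CDB Add1=11; issue ADD r0<-Add1  regs: r0:Add1,r1:Add2,r2:11,r3:9
  c6: CDB Mul1=6; stall  regs: r0:Add1,r1:Add2,r2:11,r3:9
  c7: CDB Add2=7; issue SUB r2<-Add2  regs: r0:Add1,r1:7,r2:Add2,r3:9
  c8: stall  regs: r0:Add1,r1:7,r2:Add2,r3:9
  c9: stall  regs: r0:Add1,r1:7,r2:Add2,r3:9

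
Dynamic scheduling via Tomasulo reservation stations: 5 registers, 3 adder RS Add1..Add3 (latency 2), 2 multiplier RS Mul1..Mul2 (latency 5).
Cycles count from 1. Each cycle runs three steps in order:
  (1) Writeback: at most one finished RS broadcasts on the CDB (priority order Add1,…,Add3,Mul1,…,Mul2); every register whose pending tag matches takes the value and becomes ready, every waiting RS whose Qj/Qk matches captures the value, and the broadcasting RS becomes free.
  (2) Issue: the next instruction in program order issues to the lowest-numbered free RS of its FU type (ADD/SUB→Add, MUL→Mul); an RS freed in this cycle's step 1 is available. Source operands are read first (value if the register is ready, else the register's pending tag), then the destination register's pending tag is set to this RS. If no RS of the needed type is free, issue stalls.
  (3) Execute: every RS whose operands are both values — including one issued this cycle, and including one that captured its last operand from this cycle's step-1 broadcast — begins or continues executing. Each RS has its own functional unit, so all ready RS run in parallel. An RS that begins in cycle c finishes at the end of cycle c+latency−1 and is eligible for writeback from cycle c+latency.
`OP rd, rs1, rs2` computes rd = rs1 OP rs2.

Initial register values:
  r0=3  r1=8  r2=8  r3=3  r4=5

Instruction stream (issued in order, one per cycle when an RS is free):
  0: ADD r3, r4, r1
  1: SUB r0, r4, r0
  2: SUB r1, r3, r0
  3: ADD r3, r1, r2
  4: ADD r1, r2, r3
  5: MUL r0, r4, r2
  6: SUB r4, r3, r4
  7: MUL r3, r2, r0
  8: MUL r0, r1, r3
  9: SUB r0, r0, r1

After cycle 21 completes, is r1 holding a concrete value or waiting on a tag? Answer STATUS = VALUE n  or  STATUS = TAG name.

STATUS = VALUE 27

  c1: issue ADD r3<-Add1  regs: r0:3,r1:8,r2:8,r3:Add1,r4:5
  c2: issue SUB r0<-Add2  regs: r0:Add2,r1:8,r2:8,r3:Add1,r4:5
  c3: CDB Add1=13; issue SUB r1<-Add1  regs: r0:Add2,r1:Add1,r2:8,r3:13,r4:5
  c4: CDB Add2=2; issue ADD r3<-Add2  regs: r0:2,r1:Add1,r2:8,r3:Add2,r4:5
  c5: issue ADD r1<-Add3  regs: r0:2,r1:Add3,r2:8,r3:Add2,r4:5
  c6: CDB Add1=11; issue MUL r0<-Mul1  regs: r0:Mul1,r1:Add3,r2:8,r3:Add2,r4:5
  c7: issue SUB r4<-Add1  regs: r0:Mul1,r1:Add3,r2:8,r3:Add2,r4:Add1
  c8: CDB Add2=19; issue MUL r3<-Mul2  regs: r0:Mul1,r1:Add3,r2:8,r3:Mul2,r4:Add1
  c9: stall  regs: r0:Mul1,r1:Add3,r2:8,r3:Mul2,r4:Add1
  c10: CDB Add1=14; stall  regs: r0:Mul1,r1:Add3,r2:8,r3:Mul2,r4:14
  c11: CDB Add3=27; stall  regs: r0:Mul1,r1:27,r2:8,r3:Mul2,r4:14
  c12: CDB Mul1=40; issue MUL r0<-Mul1  regs: r0:Mul1,r1:27,r2:8,r3:Mul2,r4:14
  c13: issue SUB r0<-Add1  regs: r0:Add1,r1:27,r2:8,r3:Mul2,r4:14
  c14: -  regs: r0:Add1,r1:27,r2:8,r3:Mul2,r4:14
  c15: -  regs: r0:Add1,r1:27,r2:8,r3:Mul2,r4:14
  c16: -  regs: r0:Add1,r1:27,r2:8,r3:Mul2,r4:14
  c17: CDB Mul2=320  regs: r0:Add1,r1:27,r2:8,r3:320,r4:14
  c18: -  regs: r0:Add1,r1:27,r2:8,r3:320,r4:14
  c19: -  regs: r0:Add1,r1:27,r2:8,r3:320,r4:14
  c20: -  regs: r0:Add1,r1:27,r2:8,r3:320,r4:14
  c21: -  regs: r0:Add1,r1:27,r2:8,r3:320,r4:14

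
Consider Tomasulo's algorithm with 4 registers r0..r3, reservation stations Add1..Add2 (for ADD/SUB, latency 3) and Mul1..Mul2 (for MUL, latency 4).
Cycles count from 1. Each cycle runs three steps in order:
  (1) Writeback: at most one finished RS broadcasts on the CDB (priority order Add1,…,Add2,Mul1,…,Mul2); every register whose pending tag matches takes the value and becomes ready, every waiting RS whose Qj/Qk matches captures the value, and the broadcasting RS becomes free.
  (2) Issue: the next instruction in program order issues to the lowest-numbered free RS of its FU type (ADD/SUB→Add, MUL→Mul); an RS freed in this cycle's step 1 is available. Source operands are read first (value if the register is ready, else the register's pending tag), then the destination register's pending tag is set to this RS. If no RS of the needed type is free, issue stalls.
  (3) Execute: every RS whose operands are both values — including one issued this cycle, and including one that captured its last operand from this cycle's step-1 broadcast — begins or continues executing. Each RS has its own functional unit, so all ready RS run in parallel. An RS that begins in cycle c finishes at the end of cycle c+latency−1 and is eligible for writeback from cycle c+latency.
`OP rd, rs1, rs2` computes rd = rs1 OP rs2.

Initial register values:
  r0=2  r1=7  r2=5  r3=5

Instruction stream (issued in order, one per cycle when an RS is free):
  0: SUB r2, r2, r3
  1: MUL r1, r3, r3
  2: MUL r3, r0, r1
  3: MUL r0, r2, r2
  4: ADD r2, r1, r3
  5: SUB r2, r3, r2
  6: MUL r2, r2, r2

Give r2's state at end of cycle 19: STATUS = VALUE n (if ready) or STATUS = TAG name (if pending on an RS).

STATUS = TAG Mul1

c1: issue SUB r2<-Add1 | r0:2,r1:7,r2:Add1,r3:5
c2: issue MUL r1<-Mul1 | r0:2,r1:Mul1,r2:Add1,r3:5
c3: issue MUL r3<-Mul2 | r0:2,r1:Mul1,r2:Add1,r3:Mul2
c4: CDB Add1=0; stall | r0:2,r1:Mul1,r2:0,r3:Mul2
c5: stall | r0:2,r1:Mul1,r2:0,r3:Mul2
c6: CDB Mul1=25; issue MUL r0<-Mul1 | r0:Mul1,r1:25,r2:0,r3:Mul2
c7: issue ADD r2<-Add1 | r0:Mul1,r1:25,r2:Add1,r3:Mul2
c8: issue SUB r2<-Add2 | r0:Mul1,r1:25,r2:Add2,r3:Mul2
c9: stall | r0:Mul1,r1:25,r2:Add2,r3:Mul2
c10: CDB Mul1=0; issue MUL r2<-Mul1 | r0:0,r1:25,r2:Mul1,r3:Mul2
c11: CDB Mul2=50 | r0:0,r1:25,r2:Mul1,r3:50
c12: - | r0:0,r1:25,r2:Mul1,r3:50
c13: - | r0:0,r1:25,r2:Mul1,r3:50
c14: CDB Add1=75 | r0:0,r1:25,r2:Mul1,r3:50
c15: - | r0:0,r1:25,r2:Mul1,r3:50
c16: - | r0:0,r1:25,r2:Mul1,r3:50
c17: CDB Add2=-25 | r0:0,r1:25,r2:Mul1,r3:50
c18: - | r0:0,r1:25,r2:Mul1,r3:50
c19: - | r0:0,r1:25,r2:Mul1,r3:50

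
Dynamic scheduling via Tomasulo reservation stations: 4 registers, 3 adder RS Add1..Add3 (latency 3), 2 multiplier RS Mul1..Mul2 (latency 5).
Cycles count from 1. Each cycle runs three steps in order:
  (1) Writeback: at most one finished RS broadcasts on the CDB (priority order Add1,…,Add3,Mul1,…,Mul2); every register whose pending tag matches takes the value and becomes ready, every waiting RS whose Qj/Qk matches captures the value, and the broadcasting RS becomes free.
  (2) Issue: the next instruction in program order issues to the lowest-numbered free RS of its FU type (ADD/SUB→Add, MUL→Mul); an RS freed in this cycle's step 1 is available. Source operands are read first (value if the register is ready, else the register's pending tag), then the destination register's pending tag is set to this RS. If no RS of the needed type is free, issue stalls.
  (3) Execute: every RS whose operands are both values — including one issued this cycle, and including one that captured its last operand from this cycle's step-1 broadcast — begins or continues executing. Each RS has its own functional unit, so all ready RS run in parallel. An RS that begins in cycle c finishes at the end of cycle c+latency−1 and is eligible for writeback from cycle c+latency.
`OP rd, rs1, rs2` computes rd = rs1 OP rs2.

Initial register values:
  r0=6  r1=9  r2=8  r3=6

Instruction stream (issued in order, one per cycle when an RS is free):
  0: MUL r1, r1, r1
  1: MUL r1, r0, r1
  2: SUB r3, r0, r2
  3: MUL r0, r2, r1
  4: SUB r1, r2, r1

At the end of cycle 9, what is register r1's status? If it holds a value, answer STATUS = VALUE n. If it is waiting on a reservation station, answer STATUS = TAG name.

STATUS = TAG Add1

c1: issue MUL r1<-Mul1 | r0:6,r1:Mul1,r2:8,r3:6
c2: issue MUL r1<-Mul2 | r0:6,r1:Mul2,r2:8,r3:6
c3: issue SUB r3<-Add1 | r0:6,r1:Mul2,r2:8,r3:Add1
c4: stall | r0:6,r1:Mul2,r2:8,r3:Add1
c5: stall | r0:6,r1:Mul2,r2:8,r3:Add1
c6: CDB Add1=-2; stall | r0:6,r1:Mul2,r2:8,r3:-2
c7: CDB Mul1=81; issue MUL r0<-Mul1 | r0:Mul1,r1:Mul2,r2:8,r3:-2
c8: issue SUB r1<-Add1 | r0:Mul1,r1:Add1,r2:8,r3:-2
c9: - | r0:Mul1,r1:Add1,r2:8,r3:-2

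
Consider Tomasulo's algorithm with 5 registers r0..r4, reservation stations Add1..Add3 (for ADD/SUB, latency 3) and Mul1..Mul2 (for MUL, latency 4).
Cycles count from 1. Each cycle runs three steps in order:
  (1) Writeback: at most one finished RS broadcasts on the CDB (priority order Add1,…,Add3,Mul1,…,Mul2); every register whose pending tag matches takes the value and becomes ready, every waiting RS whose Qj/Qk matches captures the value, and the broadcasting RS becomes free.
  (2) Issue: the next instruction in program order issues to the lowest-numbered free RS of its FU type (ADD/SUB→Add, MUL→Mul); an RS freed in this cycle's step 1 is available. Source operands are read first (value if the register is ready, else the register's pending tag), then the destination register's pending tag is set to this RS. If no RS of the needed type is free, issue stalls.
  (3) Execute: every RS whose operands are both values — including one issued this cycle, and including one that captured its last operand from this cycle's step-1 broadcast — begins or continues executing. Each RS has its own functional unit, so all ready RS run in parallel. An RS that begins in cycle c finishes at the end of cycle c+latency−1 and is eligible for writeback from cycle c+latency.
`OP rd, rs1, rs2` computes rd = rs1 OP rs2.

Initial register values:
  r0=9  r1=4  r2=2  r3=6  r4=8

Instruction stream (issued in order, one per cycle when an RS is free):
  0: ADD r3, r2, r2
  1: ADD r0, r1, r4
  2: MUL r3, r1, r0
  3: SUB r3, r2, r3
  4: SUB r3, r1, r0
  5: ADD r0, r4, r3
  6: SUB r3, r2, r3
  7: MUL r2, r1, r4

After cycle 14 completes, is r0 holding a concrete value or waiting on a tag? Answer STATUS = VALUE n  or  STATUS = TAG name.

  c1: issue ADD r3<-Add1  regs: r0:9,r1:4,r2:2,r3:Add1,r4:8
  c2: issue ADD r0<-Add2  regs: r0:Add2,r1:4,r2:2,r3:Add1,r4:8
  c3: issue MUL r3<-Mul1  regs: r0:Add2,r1:4,r2:2,r3:Mul1,r4:8
  c4: CDB Add1=4; issue SUB r3<-Add1  regs: r0:Add2,r1:4,r2:2,r3:Add1,r4:8
  c5: CDB Add2=12; issue SUB r3<-Add2  regs: r0:12,r1:4,r2:2,r3:Add2,r4:8
  c6: issue ADD r0<-Add3  regs: r0:Add3,r1:4,r2:2,r3:Add2,r4:8
  c7: stall  regs: r0:Add3,r1:4,r2:2,r3:Add2,r4:8
  c8: CDB Add2=-8; issue SUB r3<-Add2  regs: r0:Add3,r1:4,r2:2,r3:Add2,r4:8
  c9: CDB Mul1=48; issue MUL r2<-Mul1  regs: r0:Add3,r1:4,r2:Mul1,r3:Add2,r4:8
  c10: -  regs: r0:Add3,r1:4,r2:Mul1,r3:Add2,r4:8
  c11: CDB Add2=10  regs: r0:Add3,r1:4,r2:Mul1,r3:10,r4:8
  c12: CDB Add1=-46  regs: r0:Add3,r1:4,r2:Mul1,r3:10,r4:8
  c13: CDB Add3=0  regs: r0:0,r1:4,r2:Mul1,r3:10,r4:8
  c14: CDB Mul1=32  regs: r0:0,r1:4,r2:32,r3:10,r4:8

STATUS = VALUE 0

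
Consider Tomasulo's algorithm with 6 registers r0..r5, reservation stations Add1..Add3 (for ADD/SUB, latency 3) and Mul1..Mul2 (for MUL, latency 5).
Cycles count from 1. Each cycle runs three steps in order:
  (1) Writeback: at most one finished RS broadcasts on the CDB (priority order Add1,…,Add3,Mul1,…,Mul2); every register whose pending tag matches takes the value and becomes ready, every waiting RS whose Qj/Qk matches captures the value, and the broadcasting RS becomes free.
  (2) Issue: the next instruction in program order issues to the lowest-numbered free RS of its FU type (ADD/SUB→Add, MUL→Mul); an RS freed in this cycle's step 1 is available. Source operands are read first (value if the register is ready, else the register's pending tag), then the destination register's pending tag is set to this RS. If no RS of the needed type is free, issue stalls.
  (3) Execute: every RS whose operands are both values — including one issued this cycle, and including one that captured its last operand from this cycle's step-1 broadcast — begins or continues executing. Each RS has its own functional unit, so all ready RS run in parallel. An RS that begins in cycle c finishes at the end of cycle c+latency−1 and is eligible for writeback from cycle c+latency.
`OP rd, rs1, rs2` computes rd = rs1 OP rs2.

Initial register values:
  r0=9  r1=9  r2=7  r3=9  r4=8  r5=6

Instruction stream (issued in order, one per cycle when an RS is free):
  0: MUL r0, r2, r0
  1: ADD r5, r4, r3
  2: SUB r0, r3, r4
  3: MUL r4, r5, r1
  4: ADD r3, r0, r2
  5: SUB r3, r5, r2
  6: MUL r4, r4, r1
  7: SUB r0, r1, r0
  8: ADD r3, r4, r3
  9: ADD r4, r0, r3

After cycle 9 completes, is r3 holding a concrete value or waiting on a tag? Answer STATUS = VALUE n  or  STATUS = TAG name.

cycle 1: issue MUL r0<-Mul1 // r0:Mul1,r1:9,r2:7,r3:9,r4:8,r5:6
cycle 2: issue ADD r5<-Add1 // r0:Mul1,r1:9,r2:7,r3:9,r4:8,r5:Add1
cycle 3: issue SUB r0<-Add2 // r0:Add2,r1:9,r2:7,r3:9,r4:8,r5:Add1
cycle 4: issue MUL r4<-Mul2 // r0:Add2,r1:9,r2:7,r3:9,r4:Mul2,r5:Add1
cycle 5: CDB Add1=17; issue ADD r3<-Add1 // r0:Add2,r1:9,r2:7,r3:Add1,r4:Mul2,r5:17
cycle 6: CDB Add2=1; issue SUB r3<-Add2 // r0:1,r1:9,r2:7,r3:Add2,r4:Mul2,r5:17
cycle 7: CDB Mul1=63; issue MUL r4<-Mul1 // r0:1,r1:9,r2:7,r3:Add2,r4:Mul1,r5:17
cycle 8: issue SUB r0<-Add3 // r0:Add3,r1:9,r2:7,r3:Add2,r4:Mul1,r5:17
cycle 9: CDB Add1=8; issue ADD r3<-Add1 // r0:Add3,r1:9,r2:7,r3:Add1,r4:Mul1,r5:17

STATUS = TAG Add1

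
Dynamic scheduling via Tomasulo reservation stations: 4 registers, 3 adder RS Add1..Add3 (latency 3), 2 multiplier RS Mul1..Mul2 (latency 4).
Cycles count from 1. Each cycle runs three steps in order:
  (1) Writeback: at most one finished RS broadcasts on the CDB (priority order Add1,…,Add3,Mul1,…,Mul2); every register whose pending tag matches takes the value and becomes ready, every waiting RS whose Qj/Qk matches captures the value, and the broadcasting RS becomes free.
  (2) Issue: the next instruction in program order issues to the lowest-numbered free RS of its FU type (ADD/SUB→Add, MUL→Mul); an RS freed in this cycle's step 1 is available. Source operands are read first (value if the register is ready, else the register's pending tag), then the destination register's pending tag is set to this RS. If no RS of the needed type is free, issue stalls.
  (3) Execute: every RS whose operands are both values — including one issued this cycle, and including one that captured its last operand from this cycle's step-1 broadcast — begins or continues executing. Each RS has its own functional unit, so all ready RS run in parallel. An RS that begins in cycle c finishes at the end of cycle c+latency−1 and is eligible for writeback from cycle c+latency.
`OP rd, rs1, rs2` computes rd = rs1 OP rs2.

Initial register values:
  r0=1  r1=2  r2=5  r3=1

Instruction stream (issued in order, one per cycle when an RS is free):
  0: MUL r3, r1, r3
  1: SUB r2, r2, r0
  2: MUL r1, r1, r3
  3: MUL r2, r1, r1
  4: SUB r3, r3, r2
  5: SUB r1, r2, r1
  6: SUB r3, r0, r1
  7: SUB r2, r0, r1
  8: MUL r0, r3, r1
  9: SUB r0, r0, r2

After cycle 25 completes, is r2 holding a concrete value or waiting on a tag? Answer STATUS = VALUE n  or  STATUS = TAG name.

STATUS = VALUE -11

cycle 1: issue MUL r3<-Mul1 // r0:1,r1:2,r2:5,r3:Mul1
cycle 2: issue SUB r2<-Add1 // r0:1,r1:2,r2:Add1,r3:Mul1
cycle 3: issue MUL r1<-Mul2 // r0:1,r1:Mul2,r2:Add1,r3:Mul1
cycle 4: stall // r0:1,r1:Mul2,r2:Add1,r3:Mul1
cycle 5: CDB Add1=4; stall // r0:1,r1:Mul2,r2:4,r3:Mul1
cycle 6: CDB Mul1=2; issue MUL r2<-Mul1 // r0:1,r1:Mul2,r2:Mul1,r3:2
cycle 7: issue SUB r3<-Add1 // r0:1,r1:Mul2,r2:Mul1,r3:Add1
cycle 8: issue SUB r1<-Add2 // r0:1,r1:Add2,r2:Mul1,r3:Add1
cycle 9: issue SUB r3<-Add3 // r0:1,r1:Add2,r2:Mul1,r3:Add3
cycle 10: CDB Mul2=4; stall // r0:1,r1:Add2,r2:Mul1,r3:Add3
cycle 11: stall // r0:1,r1:Add2,r2:Mul1,r3:Add3
cycle 12: stall // r0:1,r1:Add2,r2:Mul1,r3:Add3
cycle 13: stall // r0:1,r1:Add2,r2:Mul1,r3:Add3
cycle 14: CDB Mul1=16; stall // r0:1,r1:Add2,r2:16,r3:Add3
cycle 15: stall // r0:1,r1:Add2,r2:16,r3:Add3
cycle 16: stall // r0:1,r1:Add2,r2:16,r3:Add3
cycle 17: CDB Add1=-14; issue SUB r2<-Add1 // r0:1,r1:Add2,r2:Add1,r3:Add3
cycle 18: CDB Add2=12; issue MUL r0<-Mul1 // r0:Mul1,r1:12,r2:Add1,r3:Add3
cycle 19: issue SUB r0<-Add2 // r0:Add2,r1:12,r2:Add1,r3:Add3
cycle 20: - // r0:Add2,r1:12,r2:Add1,r3:Add3
cycle 21: CDB Add1=-11 // r0:Add2,r1:12,r2:-11,r3:Add3
cycle 22: CDB Add3=-11 // r0:Add2,r1:12,r2:-11,r3:-11
cycle 23: - // r0:Add2,r1:12,r2:-11,r3:-11
cycle 24: - // r0:Add2,r1:12,r2:-11,r3:-11
cycle 25: - // r0:Add2,r1:12,r2:-11,r3:-11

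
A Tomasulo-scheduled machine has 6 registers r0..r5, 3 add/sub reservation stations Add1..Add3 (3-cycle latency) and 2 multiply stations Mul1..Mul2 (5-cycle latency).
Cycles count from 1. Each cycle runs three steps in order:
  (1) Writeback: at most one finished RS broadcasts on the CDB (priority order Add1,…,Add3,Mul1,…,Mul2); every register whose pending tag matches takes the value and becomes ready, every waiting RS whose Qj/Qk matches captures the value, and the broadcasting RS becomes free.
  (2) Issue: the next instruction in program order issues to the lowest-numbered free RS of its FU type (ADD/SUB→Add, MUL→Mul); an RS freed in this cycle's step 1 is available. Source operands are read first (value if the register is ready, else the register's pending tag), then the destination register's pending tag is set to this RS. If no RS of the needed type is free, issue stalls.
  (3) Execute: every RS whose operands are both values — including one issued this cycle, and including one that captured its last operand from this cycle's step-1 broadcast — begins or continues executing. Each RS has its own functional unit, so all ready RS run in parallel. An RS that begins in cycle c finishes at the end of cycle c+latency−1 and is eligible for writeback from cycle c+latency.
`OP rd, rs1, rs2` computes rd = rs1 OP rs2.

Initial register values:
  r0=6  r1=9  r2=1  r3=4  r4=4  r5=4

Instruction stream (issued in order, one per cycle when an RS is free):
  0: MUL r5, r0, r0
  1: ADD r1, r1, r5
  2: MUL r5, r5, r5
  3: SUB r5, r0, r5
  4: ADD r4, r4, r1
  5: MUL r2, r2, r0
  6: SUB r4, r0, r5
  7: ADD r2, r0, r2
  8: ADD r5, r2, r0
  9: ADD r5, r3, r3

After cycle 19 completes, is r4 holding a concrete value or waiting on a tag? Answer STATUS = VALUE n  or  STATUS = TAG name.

  c1: issue MUL r5<-Mul1  regs: r0:6,r1:9,r2:1,r3:4,r4:4,r5:Mul1
  c2: issue ADD r1<-Add1  regs: r0:6,r1:Add1,r2:1,r3:4,r4:4,r5:Mul1
  c3: issue MUL r5<-Mul2  regs: r0:6,r1:Add1,r2:1,r3:4,r4:4,r5:Mul2
  c4: issue SUB r5<-Add2  regs: r0:6,r1:Add1,r2:1,r3:4,r4:4,r5:Add2
  c5: issue ADD r4<-Add3  regs: r0:6,r1:Add1,r2:1,r3:4,r4:Add3,r5:Add2
  c6: CDB Mul1=36; issue MUL r2<-Mul1  regs: r0:6,r1:Add1,r2:Mul1,r3:4,r4:Add3,r5:Add2
  c7: stall  regs: r0:6,r1:Add1,r2:Mul1,r3:4,r4:Add3,r5:Add2
  c8: stall  regs: r0:6,r1:Add1,r2:Mul1,r3:4,r4:Add3,r5:Add2
  c9: CDB Add1=45; issue SUB r4<-Add1  regs: r0:6,r1:45,r2:Mul1,r3:4,r4:Add1,r5:Add2
  c10: stall  regs: r0:6,r1:45,r2:Mul1,r3:4,r4:Add1,r5:Add2
  c11: CDB Mul1=6; stall  regs: r0:6,r1:45,r2:6,r3:4,r4:Add1,r5:Add2
  c12: CDB Add3=49; issue ADD r2<-Add3  regs: r0:6,r1:45,r2:Add3,r3:4,r4:Add1,r5:Add2
  c13: CDB Mul2=1296; stall  regs: r0:6,r1:45,r2:Add3,r3:4,r4:Add1,r5:Add2
  c14: stall  regs: r0:6,r1:45,r2:Add3,r3:4,r4:Add1,r5:Add2
  c15: CDB Add3=12; issue ADD r5<-Add3  regs: r0:6,r1:45,r2:12,r3:4,r4:Add1,r5:Add3
  c16: CDB Add2=-1290; issue ADD r5<-Add2  regs: r0:6,r1:45,r2:12,r3:4,r4:Add1,r5:Add2
  c17: -  regs: r0:6,r1:45,r2:12,r3:4,r4:Add1,r5:Add2
  c18: CDB Add3=18  regs: r0:6,r1:45,r2:12,r3:4,r4:Add1,r5:Add2
  c19: CDB Add1=1296  regs: r0:6,r1:45,r2:12,r3:4,r4:1296,r5:Add2

STATUS = VALUE 1296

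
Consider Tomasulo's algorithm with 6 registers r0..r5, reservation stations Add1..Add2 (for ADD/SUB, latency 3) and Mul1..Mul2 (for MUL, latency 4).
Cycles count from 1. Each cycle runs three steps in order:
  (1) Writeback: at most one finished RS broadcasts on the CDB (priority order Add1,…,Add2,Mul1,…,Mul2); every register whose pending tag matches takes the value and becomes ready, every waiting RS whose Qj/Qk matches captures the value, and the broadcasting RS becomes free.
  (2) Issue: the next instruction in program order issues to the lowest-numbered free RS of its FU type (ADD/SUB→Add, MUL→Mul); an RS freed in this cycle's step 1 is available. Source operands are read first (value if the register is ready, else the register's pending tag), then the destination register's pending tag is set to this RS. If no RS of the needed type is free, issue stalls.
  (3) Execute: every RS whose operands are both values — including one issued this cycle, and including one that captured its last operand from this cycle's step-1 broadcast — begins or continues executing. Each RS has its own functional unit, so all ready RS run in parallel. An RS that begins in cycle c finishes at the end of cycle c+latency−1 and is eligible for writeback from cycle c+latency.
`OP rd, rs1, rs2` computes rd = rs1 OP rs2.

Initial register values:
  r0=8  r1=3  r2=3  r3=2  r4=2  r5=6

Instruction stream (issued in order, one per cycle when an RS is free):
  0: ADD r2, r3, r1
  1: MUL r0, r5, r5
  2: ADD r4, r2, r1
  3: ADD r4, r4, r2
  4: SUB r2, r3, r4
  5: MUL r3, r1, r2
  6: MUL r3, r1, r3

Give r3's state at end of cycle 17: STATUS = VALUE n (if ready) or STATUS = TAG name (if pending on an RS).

cycle 1: issue ADD r2<-Add1 // r0:8,r1:3,r2:Add1,r3:2,r4:2,r5:6
cycle 2: issue MUL r0<-Mul1 // r0:Mul1,r1:3,r2:Add1,r3:2,r4:2,r5:6
cycle 3: issue ADD r4<-Add2 // r0:Mul1,r1:3,r2:Add1,r3:2,r4:Add2,r5:6
cycle 4: CDB Add1=5; issue ADD r4<-Add1 // r0:Mul1,r1:3,r2:5,r3:2,r4:Add1,r5:6
cycle 5: stall // r0:Mul1,r1:3,r2:5,r3:2,r4:Add1,r5:6
cycle 6: CDB Mul1=36; stall // r0:36,r1:3,r2:5,r3:2,r4:Add1,r5:6
cycle 7: CDB Add2=8; issue SUB r2<-Add2 // r0:36,r1:3,r2:Add2,r3:2,r4:Add1,r5:6
cycle 8: issue MUL r3<-Mul1 // r0:36,r1:3,r2:Add2,r3:Mul1,r4:Add1,r5:6
cycle 9: issue MUL r3<-Mul2 // r0:36,r1:3,r2:Add2,r3:Mul2,r4:Add1,r5:6
cycle 10: CDB Add1=13 // r0:36,r1:3,r2:Add2,r3:Mul2,r4:13,r5:6
cycle 11: - // r0:36,r1:3,r2:Add2,r3:Mul2,r4:13,r5:6
cycle 12: - // r0:36,r1:3,r2:Add2,r3:Mul2,r4:13,r5:6
cycle 13: CDB Add2=-11 // r0:36,r1:3,r2:-11,r3:Mul2,r4:13,r5:6
cycle 14: - // r0:36,r1:3,r2:-11,r3:Mul2,r4:13,r5:6
cycle 15: - // r0:36,r1:3,r2:-11,r3:Mul2,r4:13,r5:6
cycle 16: - // r0:36,r1:3,r2:-11,r3:Mul2,r4:13,r5:6
cycle 17: CDB Mul1=-33 // r0:36,r1:3,r2:-11,r3:Mul2,r4:13,r5:6

STATUS = TAG Mul2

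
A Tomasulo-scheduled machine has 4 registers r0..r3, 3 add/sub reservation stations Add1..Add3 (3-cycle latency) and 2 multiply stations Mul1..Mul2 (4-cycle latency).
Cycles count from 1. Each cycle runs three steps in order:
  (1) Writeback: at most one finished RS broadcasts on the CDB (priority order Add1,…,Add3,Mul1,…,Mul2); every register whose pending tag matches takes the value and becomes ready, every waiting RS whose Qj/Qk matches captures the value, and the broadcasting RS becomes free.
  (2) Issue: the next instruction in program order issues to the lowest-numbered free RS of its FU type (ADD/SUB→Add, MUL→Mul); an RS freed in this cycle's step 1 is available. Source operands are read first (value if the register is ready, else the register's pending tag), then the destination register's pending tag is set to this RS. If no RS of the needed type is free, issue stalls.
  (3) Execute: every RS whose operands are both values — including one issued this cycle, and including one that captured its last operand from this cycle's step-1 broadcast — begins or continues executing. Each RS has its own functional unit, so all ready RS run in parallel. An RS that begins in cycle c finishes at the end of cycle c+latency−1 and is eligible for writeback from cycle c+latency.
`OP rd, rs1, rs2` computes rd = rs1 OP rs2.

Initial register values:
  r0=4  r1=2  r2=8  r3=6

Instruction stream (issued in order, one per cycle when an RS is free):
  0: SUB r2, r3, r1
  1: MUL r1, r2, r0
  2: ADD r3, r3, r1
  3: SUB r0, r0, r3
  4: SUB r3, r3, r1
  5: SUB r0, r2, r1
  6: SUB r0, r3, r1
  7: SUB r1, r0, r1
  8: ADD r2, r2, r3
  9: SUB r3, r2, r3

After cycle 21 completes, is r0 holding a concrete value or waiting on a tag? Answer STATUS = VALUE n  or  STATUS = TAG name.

STATUS = VALUE -10

  c1: issue SUB r2<-Add1  regs: r0:4,r1:2,r2:Add1,r3:6
  c2: issue MUL r1<-Mul1  regs: r0:4,r1:Mul1,r2:Add1,r3:6
  c3: issue ADD r3<-Add2  regs: r0:4,r1:Mul1,r2:Add1,r3:Add2
  c4: CDB Add1=4; issue SUB r0<-Add1  regs: r0:Add1,r1:Mul1,r2:4,r3:Add2
  c5: issue SUB r3<-Add3  regs: r0:Add1,r1:Mul1,r2:4,r3:Add3
  c6: stall  regs: r0:Add1,r1:Mul1,r2:4,r3:Add3
  c7: stall  regs: r0:Add1,r1:Mul1,r2:4,r3:Add3
  c8: CDB Mul1=16; stall  regs: r0:Add1,r1:16,r2:4,r3:Add3
  c9: stall  regs: r0:Add1,r1:16,r2:4,r3:Add3
  c10: stall  regs: r0:Add1,r1:16,r2:4,r3:Add3
  c11: CDB Add2=22; issue SUB r0<-Add2  regs: r0:Add2,r1:16,r2:4,r3:Add3
  c12: stall  regs: r0:Add2,r1:16,r2:4,r3:Add3
  c13: stall  regs: r0:Add2,r1:16,r2:4,r3:Add3
  c14: CDB Add1=-18; issue SUB r0<-Add1  regs: r0:Add1,r1:16,r2:4,r3:Add3
  c15: CDB Add2=-12; issue SUB r1<-Add2  regs: r0:Add1,r1:Add2,r2:4,r3:Add3
  c16: CDB Add3=6; issue ADD r2<-Add3  regs: r0:Add1,r1:Add2,r2:Add3,r3:6
  c17: stall  regs: r0:Add1,r1:Add2,r2:Add3,r3:6
  c18: stall  regs: r0:Add1,r1:Add2,r2:Add3,r3:6
  c19: CDB Add1=-10; issue SUB r3<-Add1  regs: r0:-10,r1:Add2,r2:Add3,r3:Add1
  c20: CDB Add3=10  regs: r0:-10,r1:Add2,r2:10,r3:Add1
  c21: -  regs: r0:-10,r1:Add2,r2:10,r3:Add1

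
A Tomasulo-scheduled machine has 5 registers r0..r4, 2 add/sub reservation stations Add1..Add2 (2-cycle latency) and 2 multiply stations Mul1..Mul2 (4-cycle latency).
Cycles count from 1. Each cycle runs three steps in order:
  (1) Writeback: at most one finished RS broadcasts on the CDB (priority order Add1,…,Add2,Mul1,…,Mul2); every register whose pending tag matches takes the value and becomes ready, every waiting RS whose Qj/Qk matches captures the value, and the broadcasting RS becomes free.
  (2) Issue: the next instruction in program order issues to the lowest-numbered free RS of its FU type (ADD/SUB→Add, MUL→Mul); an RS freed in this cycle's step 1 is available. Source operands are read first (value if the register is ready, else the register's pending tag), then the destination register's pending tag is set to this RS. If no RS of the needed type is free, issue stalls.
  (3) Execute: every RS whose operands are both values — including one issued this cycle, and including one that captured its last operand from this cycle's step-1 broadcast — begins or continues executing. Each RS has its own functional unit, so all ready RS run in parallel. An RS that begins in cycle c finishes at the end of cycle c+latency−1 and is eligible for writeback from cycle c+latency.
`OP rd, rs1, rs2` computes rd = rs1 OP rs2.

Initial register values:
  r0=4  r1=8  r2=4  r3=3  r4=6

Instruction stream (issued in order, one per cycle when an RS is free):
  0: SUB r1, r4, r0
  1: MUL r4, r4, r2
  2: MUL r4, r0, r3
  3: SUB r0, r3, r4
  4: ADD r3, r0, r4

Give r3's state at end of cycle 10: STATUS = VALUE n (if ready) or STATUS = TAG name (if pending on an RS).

STATUS = TAG Add2

  c1: issue SUB r1<-Add1  regs: r0:4,r1:Add1,r2:4,r3:3,r4:6
  c2: issue MUL r4<-Mul1  regs: r0:4,r1:Add1,r2:4,r3:3,r4:Mul1
  c3: CDB Add1=2; issue MUL r4<-Mul2  regs: r0:4,r1:2,r2:4,r3:3,r4:Mul2
  c4: issue SUB r0<-Add1  regs: r0:Add1,r1:2,r2:4,r3:3,r4:Mul2
  c5: issue ADD r3<-Add2  regs: r0:Add1,r1:2,r2:4,r3:Add2,r4:Mul2
  c6: CDB Mul1=24  regs: r0:Add1,r1:2,r2:4,r3:Add2,r4:Mul2
  c7: CDB Mul2=12  regs: r0:Add1,r1:2,r2:4,r3:Add2,r4:12
  c8: -  regs: r0:Add1,r1:2,r2:4,r3:Add2,r4:12
  c9: CDB Add1=-9  regs: r0:-9,r1:2,r2:4,r3:Add2,r4:12
  c10: -  regs: r0:-9,r1:2,r2:4,r3:Add2,r4:12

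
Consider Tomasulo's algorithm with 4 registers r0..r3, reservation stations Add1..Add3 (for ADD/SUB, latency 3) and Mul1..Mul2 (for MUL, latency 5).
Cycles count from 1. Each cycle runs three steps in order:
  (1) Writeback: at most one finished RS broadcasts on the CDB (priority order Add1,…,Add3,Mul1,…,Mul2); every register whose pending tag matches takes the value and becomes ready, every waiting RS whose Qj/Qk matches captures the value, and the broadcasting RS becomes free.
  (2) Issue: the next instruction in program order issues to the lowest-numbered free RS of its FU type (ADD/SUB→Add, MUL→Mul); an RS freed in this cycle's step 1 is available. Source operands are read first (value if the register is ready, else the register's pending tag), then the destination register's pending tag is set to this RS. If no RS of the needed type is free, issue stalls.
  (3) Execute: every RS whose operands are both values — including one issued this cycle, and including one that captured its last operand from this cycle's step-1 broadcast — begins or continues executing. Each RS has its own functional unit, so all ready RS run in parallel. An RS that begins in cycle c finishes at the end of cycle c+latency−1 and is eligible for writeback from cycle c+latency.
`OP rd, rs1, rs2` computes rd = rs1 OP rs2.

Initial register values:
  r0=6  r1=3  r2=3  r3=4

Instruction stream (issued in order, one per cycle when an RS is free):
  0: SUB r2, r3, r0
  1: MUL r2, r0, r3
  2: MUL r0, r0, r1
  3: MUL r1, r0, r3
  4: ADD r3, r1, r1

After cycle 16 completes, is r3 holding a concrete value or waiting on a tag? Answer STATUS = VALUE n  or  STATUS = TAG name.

c1: issue SUB r2<-Add1 | r0:6,r1:3,r2:Add1,r3:4
c2: issue MUL r2<-Mul1 | r0:6,r1:3,r2:Mul1,r3:4
c3: issue MUL r0<-Mul2 | r0:Mul2,r1:3,r2:Mul1,r3:4
c4: CDB Add1=-2; stall | r0:Mul2,r1:3,r2:Mul1,r3:4
c5: stall | r0:Mul2,r1:3,r2:Mul1,r3:4
c6: stall | r0:Mul2,r1:3,r2:Mul1,r3:4
c7: CDB Mul1=24; issue MUL r1<-Mul1 | r0:Mul2,r1:Mul1,r2:24,r3:4
c8: CDB Mul2=18; issue ADD r3<-Add1 | r0:18,r1:Mul1,r2:24,r3:Add1
c9: - | r0:18,r1:Mul1,r2:24,r3:Add1
c10: - | r0:18,r1:Mul1,r2:24,r3:Add1
c11: - | r0:18,r1:Mul1,r2:24,r3:Add1
c12: - | r0:18,r1:Mul1,r2:24,r3:Add1
c13: CDB Mul1=72 | r0:18,r1:72,r2:24,r3:Add1
c14: - | r0:18,r1:72,r2:24,r3:Add1
c15: - | r0:18,r1:72,r2:24,r3:Add1
c16: CDB Add1=144 | r0:18,r1:72,r2:24,r3:144

STATUS = VALUE 144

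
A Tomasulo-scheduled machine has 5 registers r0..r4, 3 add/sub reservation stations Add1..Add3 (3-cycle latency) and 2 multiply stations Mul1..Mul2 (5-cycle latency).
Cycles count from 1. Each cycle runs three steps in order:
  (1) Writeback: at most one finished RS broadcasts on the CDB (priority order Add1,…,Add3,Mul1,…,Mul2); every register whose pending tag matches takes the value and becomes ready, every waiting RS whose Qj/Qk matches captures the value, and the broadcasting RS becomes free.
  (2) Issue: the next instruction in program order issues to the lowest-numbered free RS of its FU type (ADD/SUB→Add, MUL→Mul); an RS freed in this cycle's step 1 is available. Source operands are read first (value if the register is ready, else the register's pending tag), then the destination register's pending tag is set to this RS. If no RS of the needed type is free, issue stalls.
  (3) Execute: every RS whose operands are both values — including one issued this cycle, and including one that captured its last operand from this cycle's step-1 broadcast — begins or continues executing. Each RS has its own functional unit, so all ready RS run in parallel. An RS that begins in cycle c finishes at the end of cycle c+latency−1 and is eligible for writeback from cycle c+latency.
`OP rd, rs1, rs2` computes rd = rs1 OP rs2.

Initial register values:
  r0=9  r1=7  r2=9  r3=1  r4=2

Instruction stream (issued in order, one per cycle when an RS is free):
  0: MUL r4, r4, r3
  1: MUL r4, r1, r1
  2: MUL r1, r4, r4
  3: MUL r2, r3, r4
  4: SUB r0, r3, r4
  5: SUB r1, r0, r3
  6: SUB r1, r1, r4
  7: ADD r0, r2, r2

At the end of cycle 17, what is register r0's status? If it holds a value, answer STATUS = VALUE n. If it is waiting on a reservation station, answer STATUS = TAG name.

c1: issue MUL r4<-Mul1 | r0:9,r1:7,r2:9,r3:1,r4:Mul1
c2: issue MUL r4<-Mul2 | r0:9,r1:7,r2:9,r3:1,r4:Mul2
c3: stall | r0:9,r1:7,r2:9,r3:1,r4:Mul2
c4: stall | r0:9,r1:7,r2:9,r3:1,r4:Mul2
c5: stall | r0:9,r1:7,r2:9,r3:1,r4:Mul2
c6: CDB Mul1=2; issue MUL r1<-Mul1 | r0:9,r1:Mul1,r2:9,r3:1,r4:Mul2
c7: CDB Mul2=49; issue MUL r2<-Mul2 | r0:9,r1:Mul1,r2:Mul2,r3:1,r4:49
c8: issue SUB r0<-Add1 | r0:Add1,r1:Mul1,r2:Mul2,r3:1,r4:49
c9: issue SUB r1<-Add2 | r0:Add1,r1:Add2,r2:Mul2,r3:1,r4:49
c10: issue SUB r1<-Add3 | r0:Add1,r1:Add3,r2:Mul2,r3:1,r4:49
c11: CDB Add1=-48; issue ADD r0<-Add1 | r0:Add1,r1:Add3,r2:Mul2,r3:1,r4:49
c12: CDB Mul1=2401 | r0:Add1,r1:Add3,r2:Mul2,r3:1,r4:49
c13: CDB Mul2=49 | r0:Add1,r1:Add3,r2:49,r3:1,r4:49
c14: CDB Add2=-49 | r0:Add1,r1:Add3,r2:49,r3:1,r4:49
c15: - | r0:Add1,r1:Add3,r2:49,r3:1,r4:49
c16: CDB Add1=98 | r0:98,r1:Add3,r2:49,r3:1,r4:49
c17: CDB Add3=-98 | r0:98,r1:-98,r2:49,r3:1,r4:49

STATUS = VALUE 98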